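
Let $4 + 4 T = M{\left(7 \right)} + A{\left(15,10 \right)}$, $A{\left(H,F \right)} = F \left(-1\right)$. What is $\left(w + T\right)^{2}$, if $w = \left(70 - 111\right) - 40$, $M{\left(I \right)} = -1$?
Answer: $\frac{114921}{16} \approx 7182.6$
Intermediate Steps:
$A{\left(H,F \right)} = - F$
$w = -81$ ($w = \left(70 - 111\right) - 40 = -41 - 40 = -81$)
$T = - \frac{15}{4}$ ($T = -1 + \frac{-1 - 10}{4} = -1 + \frac{1}{4} \left(-11\right) = -1 - \frac{11}{4} = - \frac{15}{4} \approx -3.75$)
$\left(w + T\right)^{2} = \left(-81 - \frac{15}{4}\right)^{2} = \left(- \frac{339}{4}\right)^{2} = \frac{114921}{16}$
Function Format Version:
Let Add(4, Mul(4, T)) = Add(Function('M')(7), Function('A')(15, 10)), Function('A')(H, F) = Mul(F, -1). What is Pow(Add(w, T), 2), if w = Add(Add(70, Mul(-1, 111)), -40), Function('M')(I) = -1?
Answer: Rational(114921, 16) ≈ 7182.6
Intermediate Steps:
Function('A')(H, F) = Mul(-1, F)
w = -81 (w = Add(Add(70, -111), -40) = Add(-41, -40) = -81)
T = Rational(-15, 4) (T = Add(-1, Mul(Rational(1, 4), Add(-1, Mul(-1, 10)))) = Add(-1, Mul(Rational(1, 4), Add(-1, -10))) = Add(-1, Mul(Rational(1, 4), -11)) = Add(-1, Rational(-11, 4)) = Rational(-15, 4) ≈ -3.7500)
Pow(Add(w, T), 2) = Pow(Add(-81, Rational(-15, 4)), 2) = Pow(Rational(-339, 4), 2) = Rational(114921, 16)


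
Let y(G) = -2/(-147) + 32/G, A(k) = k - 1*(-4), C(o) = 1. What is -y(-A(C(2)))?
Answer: 4694/735 ≈ 6.3864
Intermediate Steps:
A(k) = 4 + k (A(k) = k + 4 = 4 + k)
y(G) = 2/147 + 32/G (y(G) = -2*(-1/147) + 32/G = 2/147 + 32/G)
-y(-A(C(2))) = -(2/147 + 32/((-(4 + 1)))) = -(2/147 + 32/((-1*5))) = -(2/147 + 32/(-5)) = -(2/147 + 32*(-⅕)) = -(2/147 - 32/5) = -1*(-4694/735) = 4694/735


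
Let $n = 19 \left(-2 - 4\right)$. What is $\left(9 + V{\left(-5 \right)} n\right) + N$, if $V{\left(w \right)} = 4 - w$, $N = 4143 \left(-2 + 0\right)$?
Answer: $-9303$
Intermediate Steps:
$N = -8286$ ($N = 4143 \left(-2\right) = -8286$)
$n = -114$ ($n = 19 \left(-2 - 4\right) = 19 \left(-6\right) = -114$)
$\left(9 + V{\left(-5 \right)} n\right) + N = \left(9 + \left(4 - -5\right) \left(-114\right)\right) - 8286 = \left(9 + \left(4 + 5\right) \left(-114\right)\right) - 8286 = \left(9 + 9 \left(-114\right)\right) - 8286 = \left(9 - 1026\right) - 8286 = -1017 - 8286 = -9303$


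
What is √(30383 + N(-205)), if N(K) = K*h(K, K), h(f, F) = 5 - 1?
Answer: √29563 ≈ 171.94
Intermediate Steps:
h(f, F) = 4
N(K) = 4*K (N(K) = K*4 = 4*K)
√(30383 + N(-205)) = √(30383 + 4*(-205)) = √(30383 - 820) = √29563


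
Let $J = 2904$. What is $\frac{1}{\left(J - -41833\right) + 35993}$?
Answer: $\frac{1}{80730} \approx 1.2387 \cdot 10^{-5}$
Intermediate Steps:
$\frac{1}{\left(J - -41833\right) + 35993} = \frac{1}{\left(2904 - -41833\right) + 35993} = \frac{1}{\left(2904 + 41833\right) + 35993} = \frac{1}{44737 + 35993} = \frac{1}{80730}$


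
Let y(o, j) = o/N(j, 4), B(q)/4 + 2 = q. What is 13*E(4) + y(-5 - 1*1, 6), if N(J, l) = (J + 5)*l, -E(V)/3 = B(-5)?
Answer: 24021/22 ≈ 1091.9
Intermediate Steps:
B(q) = -8 + 4*q
E(V) = 84 (E(V) = -3*(-8 + 4*(-5)) = -3*(-8 - 20) = -3*(-28) = 84)
N(J, l) = l*(5 + J) (N(J, l) = (5 + J)*l = l*(5 + J))
y(o, j) = o/(20 + 4*j) (y(o, j) = o/((4*(5 + j))) = o/(20 + 4*j))
13*E(4) + y(-5 - 1*1, 6) = 13*84 + (-5 - 1*1)/(4*(5 + 6)) = 1092 + (¼)*(-5 - 1)/11 = 1092 + (¼)*(-6)*(1/11) = 1092 - 3/22 = 24021/22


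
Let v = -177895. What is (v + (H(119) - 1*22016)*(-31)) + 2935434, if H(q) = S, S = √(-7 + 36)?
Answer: 3440035 - 31*√29 ≈ 3.4399e+6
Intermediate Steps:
S = √29 ≈ 5.3852
H(q) = √29
(v + (H(119) - 1*22016)*(-31)) + 2935434 = (-177895 + (√29 - 1*22016)*(-31)) + 2935434 = (-177895 + (√29 - 22016)*(-31)) + 2935434 = (-177895 + (-22016 + √29)*(-31)) + 2935434 = (-177895 + (682496 - 31*√29)) + 2935434 = (504601 - 31*√29) + 2935434 = 3440035 - 31*√29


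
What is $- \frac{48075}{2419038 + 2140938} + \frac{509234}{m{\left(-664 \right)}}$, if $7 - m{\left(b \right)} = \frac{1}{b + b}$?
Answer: $\frac{114212647105951}{1570151736} \approx 72740.0$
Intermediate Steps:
$m{\left(b \right)} = 7 - \frac{1}{2 b}$ ($m{\left(b \right)} = 7 - \frac{1}{b + b} = 7 - \frac{1}{2 b}$)
$- \frac{48075}{2419038 + 2140938} + \frac{509234}{m{\left(-664 \right)}} = - \frac{48075}{2419038 + 2140938} + \frac{509234}{7 - \frac{1}{2 \left(-664\right)}} = - \frac{48075}{4559976} + \frac{509234}{7 - - \frac{1}{1328}} = \left(-48075\right) \frac{1}{4559976} + \frac{509234}{7 + \frac{1}{1328}} = - \frac{16025}{1519992} + \frac{509234}{\frac{9297}{1328}} = - \frac{16025}{1519992} + 509234 \cdot \frac{1328}{9297} = - \frac{16025}{1519992} + \frac{676262752}{9297} = \frac{114212647105951}{1570151736}$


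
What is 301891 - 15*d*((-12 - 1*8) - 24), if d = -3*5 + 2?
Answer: 293311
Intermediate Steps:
d = -13 (d = -15 + 2 = -13)
301891 - 15*d*((-12 - 1*8) - 24) = 301891 - 15*(-13)*((-12 - 1*8) - 24) = 301891 - (-195)*((-12 - 8) - 24) = 301891 - (-195)*(-20 - 24) = 301891 - (-195)*(-44) = 301891 - 1*8580 = 301891 - 8580 = 293311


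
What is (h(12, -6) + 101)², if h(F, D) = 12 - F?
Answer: 10201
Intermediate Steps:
(h(12, -6) + 101)² = ((12 - 1*12) + 101)² = ((12 - 12) + 101)² = (0 + 101)² = 101² = 10201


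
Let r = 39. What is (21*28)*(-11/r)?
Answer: -2156/13 ≈ -165.85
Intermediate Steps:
(21*28)*(-11/r) = (21*28)*(-11/39) = 588*(-11*1/39) = 588*(-11/39) = -2156/13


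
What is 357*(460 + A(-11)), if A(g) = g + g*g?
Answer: 203490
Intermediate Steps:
A(g) = g + g²
357*(460 + A(-11)) = 357*(460 - 11*(1 - 11)) = 357*(460 - 11*(-10)) = 357*(460 + 110) = 357*570 = 203490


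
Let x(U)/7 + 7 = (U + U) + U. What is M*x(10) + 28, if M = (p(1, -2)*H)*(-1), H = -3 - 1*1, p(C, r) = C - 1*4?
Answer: -1904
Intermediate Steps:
p(C, r) = -4 + C (p(C, r) = C - 4 = -4 + C)
x(U) = -49 + 21*U (x(U) = -49 + 7*((U + U) + U) = -49 + 7*(2*U + U) = -49 + 7*(3*U) = -49 + 21*U)
H = -4 (H = -3 - 1 = -4)
M = -12 (M = ((-4 + 1)*(-4))*(-1) = -3*(-4)*(-1) = 12*(-1) = -12)
M*x(10) + 28 = -12*(-49 + 21*10) + 28 = -12*(-49 + 210) + 28 = -12*161 + 28 = -1932 + 28 = -1904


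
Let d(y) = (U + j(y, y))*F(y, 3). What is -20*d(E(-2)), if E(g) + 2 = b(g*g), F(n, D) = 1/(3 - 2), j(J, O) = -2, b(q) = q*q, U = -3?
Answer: 100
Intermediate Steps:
b(q) = q²
F(n, D) = 1 (F(n, D) = 1/1 = 1)
E(g) = -2 + g⁴ (E(g) = -2 + (g*g)² = -2 + (g²)² = -2 + g⁴)
d(y) = -5 (d(y) = (-3 - 2)*1 = -5*1 = -5)
-20*d(E(-2)) = -20*(-5) = 100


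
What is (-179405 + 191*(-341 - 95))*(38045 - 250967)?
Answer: 55930563882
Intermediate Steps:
(-179405 + 191*(-341 - 95))*(38045 - 250967) = (-179405 + 191*(-436))*(-212922) = (-179405 - 83276)*(-212922) = -262681*(-212922) = 55930563882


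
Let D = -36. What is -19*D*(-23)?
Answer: -15732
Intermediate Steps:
-19*D*(-23) = -19*(-36)*(-23) = 684*(-23) = -15732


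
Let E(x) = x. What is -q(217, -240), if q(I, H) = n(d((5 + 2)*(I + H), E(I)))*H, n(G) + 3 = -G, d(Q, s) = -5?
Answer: 480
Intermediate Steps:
n(G) = -3 - G
q(I, H) = 2*H (q(I, H) = (-3 - 1*(-5))*H = (-3 + 5)*H = 2*H)
-q(217, -240) = -2*(-240) = -1*(-480) = 480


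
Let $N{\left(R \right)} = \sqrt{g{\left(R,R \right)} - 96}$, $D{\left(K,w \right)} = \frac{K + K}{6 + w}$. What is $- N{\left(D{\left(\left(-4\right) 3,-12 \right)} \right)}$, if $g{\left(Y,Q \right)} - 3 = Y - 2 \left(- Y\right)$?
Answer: $- 9 i \approx - 9.0 i$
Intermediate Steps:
$g{\left(Y,Q \right)} = 3 + 3 Y$ ($g{\left(Y,Q \right)} = 3 - \left(- Y + 2 \left(-1\right) Y\right) = 3 + \left(Y + 2 Y\right) = 3 + 3 Y$)
$D{\left(K,w \right)} = \frac{2 K}{6 + w}$
$N{\left(R \right)} = \sqrt{-93 + 3 R}$ ($N{\left(R \right)} = \sqrt{\left(3 + 3 R\right) - 96} = \sqrt{-93 + 3 R}$)
$- N{\left(D{\left(\left(-4\right) 3,-12 \right)} \right)} = - \sqrt{-93 + 3 \frac{2 \left(\left(-4\right) 3\right)}{6 - 12}} = - \sqrt{-93 + 3 \cdot 2 \left(-12\right) \frac{1}{-6}} = - \sqrt{-93 + 3 \cdot 2 \left(-12\right) \left(- \frac{1}{6}\right)} = - \sqrt{-93 + 3 \cdot 4} = - \sqrt{-93 + 12} = - \sqrt{-81} = - 9 i$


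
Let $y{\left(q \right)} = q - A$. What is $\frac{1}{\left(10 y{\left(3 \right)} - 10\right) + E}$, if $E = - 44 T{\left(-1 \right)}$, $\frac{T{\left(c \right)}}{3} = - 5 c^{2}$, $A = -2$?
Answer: $\frac{1}{700} \approx 0.0014286$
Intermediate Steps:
$y{\left(q \right)} = 2 + q$ ($y{\left(q \right)} = q - -2 = q + 2 = 2 + q$)
$T{\left(c \right)} = - 15 c^{2}$ ($T{\left(c \right)} = 3 \left(- 5 c^{2}\right) = - 15 c^{2}$)
$E = 660$ ($E = - 44 \left(- 15 \left(-1\right)^{2}\right) = - 44 \left(\left(-15\right) 1\right) = \left(-44\right) \left(-15\right) = 660$)
$\frac{1}{\left(10 y{\left(3 \right)} - 10\right) + E} = \frac{1}{\left(10 \left(2 + 3\right) - 10\right) + 660} = \frac{1}{\left(10 \cdot 5 - 10\right) + 660} = \frac{1}{\left(50 - 10\right) + 660} = \frac{1}{40 + 660} = \frac{1}{700}$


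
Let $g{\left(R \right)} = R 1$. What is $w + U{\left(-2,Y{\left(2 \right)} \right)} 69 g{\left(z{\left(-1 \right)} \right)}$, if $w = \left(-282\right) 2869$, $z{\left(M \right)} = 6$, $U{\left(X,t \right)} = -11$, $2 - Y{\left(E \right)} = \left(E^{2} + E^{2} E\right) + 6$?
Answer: $-813612$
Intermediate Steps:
$Y{\left(E \right)} = -4 - E^{2} - E^{3}$ ($Y{\left(E \right)} = 2 - \left(\left(E^{2} + E^{2} E\right) + 6\right) = 2 - \left(\left(E^{2} + E^{3}\right) + 6\right) = 2 - \left(6 + E^{2} + E^{3}\right) = -4 - E^{2} - E^{3}$)
$g{\left(R \right)} = R$
$w = -809058$
$w + U{\left(-2,Y{\left(2 \right)} \right)} 69 g{\left(z{\left(-1 \right)} \right)} = -809058 + \left(-11\right) 69 \cdot 6 = -809058 - 4554 = -813612$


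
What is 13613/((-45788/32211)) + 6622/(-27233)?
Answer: -11941656253055/1246944604 ≈ -9576.7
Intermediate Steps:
13613/((-45788/32211)) + 6622/(-27233) = 13613/((-45788*1/32211)) + 6622*(-1/27233) = 13613/(-45788/32211) - 6622/27233 = 13613*(-32211/45788) - 6622/27233 = -438488343/45788 - 6622/27233 = -11941656253055/1246944604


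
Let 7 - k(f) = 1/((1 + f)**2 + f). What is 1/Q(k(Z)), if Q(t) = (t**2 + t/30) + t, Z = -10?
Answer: 75615/4236088 ≈ 0.017850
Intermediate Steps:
k(f) = 7 - 1/(f + (1 + f)**2) (k(f) = 7 - 1/((1 + f)**2 + f) = 7 - 1/(f + (1 + f)**2))
Q(t) = t**2 + 31*t/30 (Q(t) = (t**2 + t/30) + t = t**2 + 31*t/30)
1/Q(k(Z)) = 1/(((-1 + 7*(-10) + 7*(1 - 10)**2)/(-10 + (1 - 10)**2))*(31 + 30*((-1 + 7*(-10) + 7*(1 - 10)**2)/(-10 + (1 - 10)**2)))/30) = 1/(((-1 - 70 + 7*(-9)**2)/(-10 + (-9)**2))*(31 + 30*((-1 - 70 + 7*(-9)**2)/(-10 + (-9)**2)))/30) = 1/(((-1 - 70 + 7*81)/(-10 + 81))*(31 + 30*((-1 - 70 + 7*81)/(-10 + 81)))/30) = 1/(((-1 - 70 + 567)/71)*(31 + 30*((-1 - 70 + 567)/71))/30) = 1/(((1/71)*496)*(31 + 30*((1/71)*496))/30) = 1/((1/30)*(496/71)*(31 + 30*(496/71))) = 1/((1/30)*(496/71)*(31 + 14880/71)) = 1/((1/30)*(496/71)*(17081/71)) = 1/(4236088/75615) = 75615/4236088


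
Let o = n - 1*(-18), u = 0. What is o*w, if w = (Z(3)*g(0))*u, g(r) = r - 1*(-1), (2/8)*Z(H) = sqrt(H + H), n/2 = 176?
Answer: 0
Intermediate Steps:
n = 352 (n = 2*176 = 352)
Z(H) = 4*sqrt(2)*sqrt(H) (Z(H) = 4*sqrt(H + H) = 4*sqrt(2*H) = 4*(sqrt(2)*sqrt(H)) = 4*sqrt(2)*sqrt(H))
g(r) = 1 + r (g(r) = r + 1 = 1 + r)
o = 370 (o = 352 - 1*(-18) = 352 + 18 = 370)
w = 0 (w = ((4*sqrt(2)*sqrt(3))*(1 + 0))*0 = ((4*sqrt(6))*1)*0 = (4*sqrt(6))*0 = 0)
o*w = 370*0 = 0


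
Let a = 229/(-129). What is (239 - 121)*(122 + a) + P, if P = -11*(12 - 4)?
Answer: 1818710/129 ≈ 14099.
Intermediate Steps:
a = -229/129 (a = 229*(-1/129) = -229/129 ≈ -1.7752)
P = -88 (P = -11*8 = -88)
(239 - 121)*(122 + a) + P = (239 - 121)*(122 - 229/129) - 88 = 118*(15509/129) - 88 = 1830062/129 - 88 = 1818710/129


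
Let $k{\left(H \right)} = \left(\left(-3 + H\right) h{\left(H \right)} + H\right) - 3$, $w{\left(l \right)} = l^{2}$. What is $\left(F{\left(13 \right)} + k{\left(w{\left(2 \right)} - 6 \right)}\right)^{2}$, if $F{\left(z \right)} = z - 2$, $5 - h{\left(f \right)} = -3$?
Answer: $1156$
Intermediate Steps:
$h{\left(f \right)} = 8$ ($h{\left(f \right)} = 5 - -3 = 5 + 3 = 8$)
$F{\left(z \right)} = -2 + z$
$k{\left(H \right)} = -27 + 9 H$ ($k{\left(H \right)} = \left(\left(-3 + H\right) 8 + H\right) - 3 = \left(\left(-24 + 8 H\right) + H\right) - 3 = \left(-24 + 9 H\right) - 3 = -27 + 9 H$)
$\left(F{\left(13 \right)} + k{\left(w{\left(2 \right)} - 6 \right)}\right)^{2} = \left(\left(-2 + 13\right) - \left(27 - 9 \left(2^{2} - 6\right)\right)\right)^{2} = \left(11 - \left(27 - 9 \left(4 - 6\right)\right)\right)^{2} = \left(11 + \left(-27 + 9 \left(-2\right)\right)\right)^{2} = \left(11 - 45\right)^{2} = \left(-34\right)^{2} = 1156$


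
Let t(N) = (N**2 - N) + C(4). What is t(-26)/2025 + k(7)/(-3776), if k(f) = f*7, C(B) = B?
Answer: 2566631/7646400 ≈ 0.33567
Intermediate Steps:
k(f) = 7*f
t(N) = 4 + N**2 - N (t(N) = (N**2 - N) + 4 = 4 + N**2 - N)
t(-26)/2025 + k(7)/(-3776) = (4 + (-26)**2 - 1*(-26))/2025 + (7*7)/(-3776) = (4 + 676 + 26)*(1/2025) + 49*(-1/3776) = 706*(1/2025) - 49/3776 = 706/2025 - 49/3776 = 2566631/7646400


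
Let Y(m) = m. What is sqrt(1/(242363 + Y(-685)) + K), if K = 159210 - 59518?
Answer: 3*sqrt(646981758432334)/241678 ≈ 315.74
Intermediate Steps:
K = 99692
sqrt(1/(242363 + Y(-685)) + K) = sqrt(1/(242363 - 685) + 99692) = sqrt(1/241678 + 99692) = sqrt(24093363177/241678) = 3*sqrt(646981758432334)/241678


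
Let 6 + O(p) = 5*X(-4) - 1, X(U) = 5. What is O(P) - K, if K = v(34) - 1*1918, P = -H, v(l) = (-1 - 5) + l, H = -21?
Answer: 1908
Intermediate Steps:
v(l) = -6 + l
P = 21 (P = -1*(-21) = 21)
O(p) = 18 (O(p) = -6 + (5*5 - 1) = -6 + (25 - 1) = -6 + 24 = 18)
K = -1890 (K = (-6 + 34) - 1*1918 = 28 - 1918 = -1890)
O(P) - K = 18 - 1*(-1890) = 18 + 1890 = 1908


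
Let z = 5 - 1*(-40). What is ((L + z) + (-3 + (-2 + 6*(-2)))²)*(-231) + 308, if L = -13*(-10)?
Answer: -106876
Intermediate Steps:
z = 45 (z = 5 + 40 = 45)
L = 130
((L + z) + (-3 + (-2 + 6*(-2)))²)*(-231) + 308 = ((130 + 45) + (-3 + (-2 + 6*(-2)))²)*(-231) + 308 = (175 + (-3 + (-2 - 12))²)*(-231) + 308 = (175 + (-3 - 14)²)*(-231) + 308 = (175 + (-17)²)*(-231) + 308 = (175 + 289)*(-231) + 308 = 464*(-231) + 308 = -107184 + 308 = -106876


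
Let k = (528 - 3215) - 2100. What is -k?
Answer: 4787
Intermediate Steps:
k = -4787 (k = -2687 - 2100 = -4787)
-k = -1*(-4787) = 4787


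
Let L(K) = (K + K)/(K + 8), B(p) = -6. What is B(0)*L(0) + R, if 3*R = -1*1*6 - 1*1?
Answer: -7/3 ≈ -2.3333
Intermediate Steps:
L(K) = 2*K/(8 + K) (L(K) = (2*K)/(8 + K) = 2*K/(8 + K))
R = -7/3 (R = (-1*1*6 - 1*1)/3 = (-1*6 - 1)/3 = (-6 - 1)/3 = (⅓)*(-7) = -7/3 ≈ -2.3333)
B(0)*L(0) + R = -12*0/(8 + 0) - 7/3 = -12*0/8 - 7/3 = -6*0 - 7/3 = 0 - 7/3 = -7/3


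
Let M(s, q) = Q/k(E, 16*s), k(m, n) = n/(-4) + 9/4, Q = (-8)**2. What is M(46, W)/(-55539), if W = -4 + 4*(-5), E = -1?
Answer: 256/40376853 ≈ 6.3403e-6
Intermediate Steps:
Q = 64
k(m, n) = 9/4 - n/4 (k(m, n) = n*(-1/4) + 9*(1/4) = -n/4 + 9/4 = 9/4 - n/4)
W = -24 (W = -4 - 20 = -24)
M(s, q) = 64/(9/4 - 4*s)
M(46, W)/(-55539) = -256/(-9 + 16*46)/(-55539) = -256/(-9 + 736)*(-1/55539) = -256/727*(-1/55539) = 256/40376853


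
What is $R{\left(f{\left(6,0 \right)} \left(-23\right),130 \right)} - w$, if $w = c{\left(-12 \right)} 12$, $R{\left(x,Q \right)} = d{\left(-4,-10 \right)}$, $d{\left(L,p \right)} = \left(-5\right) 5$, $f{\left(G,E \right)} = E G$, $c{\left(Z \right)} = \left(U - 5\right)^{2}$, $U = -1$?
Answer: $-457$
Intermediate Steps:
$c{\left(Z \right)} = 36$ ($c{\left(Z \right)} = \left(-1 - 5\right)^{2} = \left(-6\right)^{2} = 36$)
$d{\left(L,p \right)} = -25$
$R{\left(x,Q \right)} = -25$
$w = 432$ ($w = 36 \cdot 12 = 432$)
$R{\left(f{\left(6,0 \right)} \left(-23\right),130 \right)} - w = -25 - 432 = -457$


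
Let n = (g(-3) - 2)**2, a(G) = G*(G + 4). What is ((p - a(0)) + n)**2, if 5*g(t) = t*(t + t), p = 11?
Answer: 114921/625 ≈ 183.87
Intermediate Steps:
a(G) = G*(4 + G)
g(t) = 2*t**2/5 (g(t) = (t*(t + t))/5 = (t*(2*t))/5 = (2*t**2)/5 = 2*t**2/5)
n = 64/25 (n = ((2/5)*(-3)**2 - 2)**2 = ((2/5)*9 - 2)**2 = (18/5 - 2)**2 = (8/5)**2 = 64/25 ≈ 2.5600)
((p - a(0)) + n)**2 = ((11 - 0*(4 + 0)) + 64/25)**2 = ((11 - 0*4) + 64/25)**2 = ((11 - 1*0) + 64/25)**2 = ((11 + 0) + 64/25)**2 = (11 + 64/25)**2 = (339/25)**2 = 114921/625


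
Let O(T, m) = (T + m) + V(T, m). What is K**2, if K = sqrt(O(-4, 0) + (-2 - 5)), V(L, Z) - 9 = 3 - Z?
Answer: 1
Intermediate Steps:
V(L, Z) = 12 - Z (V(L, Z) = 9 + (3 - Z) = 12 - Z)
O(T, m) = 12 + T (O(T, m) = (T + m) + (12 - m) = 12 + T)
K = 1 (K = sqrt((12 - 4) + (-2 - 5)) = sqrt(8 - 7) = sqrt(1) = 1)
K**2 = 1**2 = 1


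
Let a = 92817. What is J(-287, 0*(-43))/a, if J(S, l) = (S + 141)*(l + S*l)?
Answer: 0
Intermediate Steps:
J(S, l) = (141 + S)*(l + S*l)
J(-287, 0*(-43))/a = ((0*(-43))*(141 + (-287)**2 + 142*(-287)))/92817 = (0*(141 + 82369 - 40754))*(1/92817) = (0*41756)*(1/92817) = 0*(1/92817) = 0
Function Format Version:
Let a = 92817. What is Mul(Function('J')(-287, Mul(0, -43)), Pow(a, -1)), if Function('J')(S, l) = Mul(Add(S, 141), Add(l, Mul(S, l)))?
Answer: 0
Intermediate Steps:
Function('J')(S, l) = Mul(Add(141, S), Add(l, Mul(S, l)))
Mul(Function('J')(-287, Mul(0, -43)), Pow(a, -1)) = Mul(Mul(Mul(0, -43), Add(141, Pow(-287, 2), Mul(142, -287))), Pow(92817, -1)) = Mul(Mul(0, Add(141, 82369, -40754)), Rational(1, 92817)) = Mul(Mul(0, 41756), Rational(1, 92817)) = Mul(0, Rational(1, 92817)) = 0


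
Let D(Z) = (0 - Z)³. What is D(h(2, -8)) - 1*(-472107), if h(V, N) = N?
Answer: 472619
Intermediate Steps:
D(Z) = -Z³ (D(Z) = (-Z)³ = -Z³)
D(h(2, -8)) - 1*(-472107) = -1*(-8)³ - 1*(-472107) = -1*(-512) + 472107 = 512 + 472107 = 472619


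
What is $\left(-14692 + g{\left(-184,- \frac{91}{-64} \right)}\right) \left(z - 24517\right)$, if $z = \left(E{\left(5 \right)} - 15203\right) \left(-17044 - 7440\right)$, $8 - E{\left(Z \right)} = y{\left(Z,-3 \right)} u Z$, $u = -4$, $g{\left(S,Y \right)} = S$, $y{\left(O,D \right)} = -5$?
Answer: $-5570441120388$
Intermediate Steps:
$E{\left(Z \right)} = 8 - 20 Z$ ($E{\left(Z \right)} = 8 - \left(-5\right) \left(-4\right) Z = 8 - 20 Z$)
$z = 374482780$ ($z = \left(\left(8 - 100\right) - 15203\right) \left(-17044 - 7440\right) = \left(\left(8 - 100\right) - 15203\right) \left(-24484\right) = \left(-92 - 15203\right) \left(-24484\right) = \left(-15295\right) \left(-24484\right) = 374482780$)
$\left(-14692 + g{\left(-184,- \frac{91}{-64} \right)}\right) \left(z - 24517\right) = \left(-14692 - 184\right) \left(374482780 - 24517\right) = \left(-14876\right) 374458263 = -5570441120388$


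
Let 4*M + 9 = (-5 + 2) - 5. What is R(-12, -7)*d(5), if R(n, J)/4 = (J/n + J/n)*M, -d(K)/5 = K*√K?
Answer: 2975*√5/6 ≈ 1108.7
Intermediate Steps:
M = -17/4 (M = -9/4 + ((-5 + 2) - 5)/4 = -9/4 + (-3 - 5)/4 = -9/4 + (¼)*(-8) = -9/4 - 2 = -17/4 ≈ -4.2500)
d(K) = -5*K^(3/2) (d(K) = -5*K*√K = -5*K^(3/2))
R(n, J) = -34*J/n (R(n, J) = 4*((J/n + J/n)*(-17/4)) = 4*((2*J/n)*(-17/4)) = 4*(-17*J/(2*n)) = -34*J/n)
R(-12, -7)*d(5) = (-34*(-7)/(-12))*(-25*√5) = (-34*(-7)*(-1/12))*(-25*√5) = -(-2975)*√5/6 = 2975*√5/6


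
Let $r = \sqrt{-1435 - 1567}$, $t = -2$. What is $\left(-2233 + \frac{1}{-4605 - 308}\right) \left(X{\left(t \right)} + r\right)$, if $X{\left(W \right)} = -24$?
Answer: $\frac{263297520}{4913} - \frac{10970730 i \sqrt{3002}}{4913} \approx 53592.0 - 1.2235 \cdot 10^{5} i$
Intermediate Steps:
$r = i \sqrt{3002}$ ($r = \sqrt{-3002} = i \sqrt{3002} \approx 54.791 i$)
$\left(-2233 + \frac{1}{-4605 - 308}\right) \left(X{\left(t \right)} + r\right) = \left(-2233 + \frac{1}{-4605 - 308}\right) \left(-24 + i \sqrt{3002}\right) = \left(-2233 + \frac{1}{-4913}\right) \left(-24 + i \sqrt{3002}\right) = \left(-2233 - \frac{1}{4913}\right) \left(-24 + i \sqrt{3002}\right) = - \frac{10970730 \left(-24 + i \sqrt{3002}\right)}{4913} = \frac{263297520}{4913} - \frac{10970730 i \sqrt{3002}}{4913}$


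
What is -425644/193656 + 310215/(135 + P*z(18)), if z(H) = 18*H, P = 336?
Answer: 380006269/586341954 ≈ 0.64810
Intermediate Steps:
-425644/193656 + 310215/(135 + P*z(18)) = -425644/193656 + 310215/(135 + 336*(18*18)) = -425644*1/193656 + 310215/(135 + 336*324) = -106411/48414 + 310215/(135 + 108864) = -106411/48414 + 310215/108999 = -106411/48414 + 310215*(1/108999) = -106411/48414 + 103405/36333 = 380006269/586341954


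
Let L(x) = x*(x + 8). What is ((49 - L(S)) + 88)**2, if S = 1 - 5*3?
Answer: 2809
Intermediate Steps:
S = -14 (S = 1 - 15 = -14)
L(x) = x*(8 + x)
((49 - L(S)) + 88)**2 = ((49 - (-14)*(8 - 14)) + 88)**2 = ((49 - (-14)*(-6)) + 88)**2 = ((49 - 1*84) + 88)**2 = ((49 - 84) + 88)**2 = (-35 + 88)**2 = 53**2 = 2809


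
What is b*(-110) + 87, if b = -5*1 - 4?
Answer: 1077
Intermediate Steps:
b = -9 (b = -5 - 4 = -9)
b*(-110) + 87 = -9*(-110) + 87 = 990 + 87 = 1077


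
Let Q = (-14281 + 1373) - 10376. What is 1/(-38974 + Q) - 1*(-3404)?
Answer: 211926231/62258 ≈ 3404.0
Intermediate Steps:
Q = -23284 (Q = -12908 - 10376 = -23284)
1/(-38974 + Q) - 1*(-3404) = 1/(-38974 - 23284) - 1*(-3404) = 1/(-62258) + 3404 = -1/62258 + 3404 = 211926231/62258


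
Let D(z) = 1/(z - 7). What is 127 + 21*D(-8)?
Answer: 628/5 ≈ 125.60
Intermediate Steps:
D(z) = 1/(-7 + z)
127 + 21*D(-8) = 127 + 21/(-7 - 8) = 127 + 21/(-15) = 127 + 21*(-1/15) = 127 - 7/5 = 628/5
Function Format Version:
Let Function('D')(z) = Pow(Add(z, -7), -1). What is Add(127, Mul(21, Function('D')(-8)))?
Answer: Rational(628, 5) ≈ 125.60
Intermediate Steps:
Function('D')(z) = Pow(Add(-7, z), -1)
Add(127, Mul(21, Function('D')(-8))) = Add(127, Mul(21, Pow(Add(-7, -8), -1))) = Add(127, Mul(21, Pow(-15, -1))) = Add(127, Mul(21, Rational(-1, 15))) = Add(127, Rational(-7, 5)) = Rational(628, 5)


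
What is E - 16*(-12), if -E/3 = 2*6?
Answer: 156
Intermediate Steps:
E = -36 (E = -6*6 = -3*12 = -36)
E - 16*(-12) = -36 - 16*(-12) = -36 + 192 = 156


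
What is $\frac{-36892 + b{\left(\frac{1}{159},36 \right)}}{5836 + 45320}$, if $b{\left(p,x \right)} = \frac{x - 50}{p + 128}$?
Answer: $- \frac{375432551}{520589034} \approx -0.72117$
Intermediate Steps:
$b{\left(p,x \right)} = \frac{-50 + x}{128 + p}$
$\frac{-36892 + b{\left(\frac{1}{159},36 \right)}}{5836 + 45320} = \frac{-36892 + \frac{-50 + 36}{128 + \frac{1}{159}}}{5836 + 45320} = \frac{-36892 + \frac{1}{128 + \frac{1}{159}} \left(-14\right)}{51156} = \left(-36892 + \frac{1}{\frac{20353}{159}} \left(-14\right)\right) \frac{1}{51156} = \left(-36892 + \frac{159}{20353} \left(-14\right)\right) \frac{1}{51156} = \left(-36892 - \frac{2226}{20353}\right) \frac{1}{51156} = \left(- \frac{750865102}{20353}\right) \frac{1}{51156} = - \frac{375432551}{520589034}$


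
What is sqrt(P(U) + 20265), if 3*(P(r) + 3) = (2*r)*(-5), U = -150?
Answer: sqrt(20762) ≈ 144.09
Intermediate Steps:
P(r) = -3 - 10*r/3 (P(r) = -3 + ((2*r)*(-5))/3 = -3 + (-10*r)/3 = -3 - 10*r/3)
sqrt(P(U) + 20265) = sqrt((-3 - 10/3*(-150)) + 20265) = sqrt((-3 + 500) + 20265) = sqrt(497 + 20265) = sqrt(20762)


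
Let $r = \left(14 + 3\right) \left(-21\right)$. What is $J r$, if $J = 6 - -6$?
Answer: $-4284$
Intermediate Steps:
$r = -357$ ($r = 17 \left(-21\right) = -357$)
$J = 12$ ($J = 6 + 6 = 12$)
$J r = 12 \left(-357\right) = -4284$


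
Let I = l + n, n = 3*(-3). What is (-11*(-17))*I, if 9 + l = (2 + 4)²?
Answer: 3366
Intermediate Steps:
l = 27 (l = -9 + (2 + 4)² = -9 + 6² = -9 + 36 = 27)
n = -9
I = 18 (I = 27 - 9 = 18)
(-11*(-17))*I = -11*(-17)*18 = 187*18 = 3366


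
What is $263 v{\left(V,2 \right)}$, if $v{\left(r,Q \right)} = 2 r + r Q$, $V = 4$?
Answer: $4208$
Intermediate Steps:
$v{\left(r,Q \right)} = 2 r + Q r$
$263 v{\left(V,2 \right)} = 263 \cdot 4 \left(2 + 2\right) = 263 \cdot 4 \cdot 4 = 263 \cdot 16 = 4208$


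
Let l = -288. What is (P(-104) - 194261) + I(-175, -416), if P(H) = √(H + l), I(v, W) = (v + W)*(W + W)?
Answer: 297451 + 14*I*√2 ≈ 2.9745e+5 + 19.799*I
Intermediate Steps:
I(v, W) = 2*W*(W + v) (I(v, W) = (W + v)*(2*W) = 2*W*(W + v))
P(H) = √(-288 + H) (P(H) = √(H - 288) = √(-288 + H))
(P(-104) - 194261) + I(-175, -416) = (√(-288 - 104) - 194261) + 2*(-416)*(-416 - 175) = (√(-392) - 194261) + 2*(-416)*(-591) = (14*I*√2 - 194261) + 491712 = (-194261 + 14*I*√2) + 491712 = 297451 + 14*I*√2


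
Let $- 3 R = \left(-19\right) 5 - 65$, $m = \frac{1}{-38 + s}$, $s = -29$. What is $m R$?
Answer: $- \frac{160}{201} \approx -0.79602$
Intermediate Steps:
$m = - \frac{1}{67}$ ($m = \frac{1}{-38 - 29} = \frac{1}{-67} = - \frac{1}{67} \approx -0.014925$)
$R = \frac{160}{3}$ ($R = - \frac{\left(-19\right) 5 - 65}{3} = - \frac{-95 - 65}{3} = \left(- \frac{1}{3}\right) \left(-160\right) = \frac{160}{3} \approx 53.333$)
$m R = \left(- \frac{1}{67}\right) \frac{160}{3} = - \frac{160}{201}$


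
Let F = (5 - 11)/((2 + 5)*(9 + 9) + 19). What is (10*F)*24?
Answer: -288/29 ≈ -9.9310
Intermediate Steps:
F = -6/145 (F = -6/(7*18 + 19) = -6/(126 + 19) = -6/145 ≈ -0.041379)
(10*F)*24 = (10*(-6/145))*24 = -12/29*24 = -288/29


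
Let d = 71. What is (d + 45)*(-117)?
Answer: -13572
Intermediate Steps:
(d + 45)*(-117) = (71 + 45)*(-117) = 116*(-117) = -13572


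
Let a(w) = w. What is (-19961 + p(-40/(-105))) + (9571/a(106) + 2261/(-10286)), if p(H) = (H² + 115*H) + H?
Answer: -2383301836861/120207339 ≈ -19827.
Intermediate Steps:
p(H) = H² + 116*H
(-19961 + p(-40/(-105))) + (9571/a(106) + 2261/(-10286)) = (-19961 + (-40/(-105))*(116 - 40/(-105))) + (9571/106 + 2261/(-10286)) = (-19961 + (-40*(-1/105))*(116 - 40*(-1/105))) + (9571*(1/106) + 2261*(-1/10286)) = (-19961 + 8*(116 + 8/21)/21) + (9571/106 - 2261/10286) = (-19961 + (8/21)*(2444/21)) + 24551910/272579 = (-19961 + 19552/441) + 24551910/272579 = -8783249/441 + 24551910/272579 = -2383301836861/120207339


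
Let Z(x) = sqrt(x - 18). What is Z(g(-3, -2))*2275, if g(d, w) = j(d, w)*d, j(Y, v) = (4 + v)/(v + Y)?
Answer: 910*I*sqrt(105) ≈ 9324.7*I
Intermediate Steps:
j(Y, v) = (4 + v)/(Y + v)
g(d, w) = d*(4 + w)/(d + w) (g(d, w) = ((4 + w)/(d + w))*d = d*(4 + w)/(d + w))
Z(x) = sqrt(-18 + x)
Z(g(-3, -2))*2275 = sqrt(-18 - 3*(4 - 2)/(-3 - 2))*2275 = sqrt(-18 - 3*2/(-5))*2275 = sqrt(-18 - 3*(-1/5)*2)*2275 = sqrt(-18 + 6/5)*2275 = sqrt(-84/5)*2275 = (2*I*sqrt(105)/5)*2275 = 910*I*sqrt(105)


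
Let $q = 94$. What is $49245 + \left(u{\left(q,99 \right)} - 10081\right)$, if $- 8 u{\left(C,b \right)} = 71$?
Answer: $\frac{313241}{8} \approx 39155.0$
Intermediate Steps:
$u{\left(C,b \right)} = - \frac{71}{8}$ ($u{\left(C,b \right)} = \left(- \frac{1}{8}\right) 71 = - \frac{71}{8}$)
$49245 + \left(u{\left(q,99 \right)} - 10081\right) = 49245 - \frac{80719}{8} = \frac{313241}{8}$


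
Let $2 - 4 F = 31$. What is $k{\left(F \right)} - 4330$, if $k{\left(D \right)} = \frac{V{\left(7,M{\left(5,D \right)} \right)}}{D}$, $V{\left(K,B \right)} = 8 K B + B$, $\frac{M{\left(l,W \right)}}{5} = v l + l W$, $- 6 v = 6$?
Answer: $- \frac{78545}{29} \approx -2708.4$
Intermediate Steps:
$v = -1$ ($v = \left(- \frac{1}{6}\right) 6 = -1$)
$F = - \frac{29}{4}$ ($F = \frac{1}{2} - \frac{31}{4} = - \frac{29}{4} \approx -7.25$)
$M{\left(l,W \right)} = - 5 l + 5 W l$ ($M{\left(l,W \right)} = 5 \left(- l + l W\right) = 5 \left(- l + W l\right) = - 5 l + 5 W l$)
$V{\left(K,B \right)} = B + 8 B K$ ($V{\left(K,B \right)} = 8 B K + B = B + 8 B K$)
$k{\left(D \right)} = \frac{-1425 + 1425 D}{D}$ ($k{\left(D \right)} = \frac{5 \cdot 5 \left(-1 + D\right) \left(1 + 8 \cdot 7\right)}{D} = \frac{\left(-25 + 25 D\right) \left(1 + 56\right)}{D} = \frac{\left(-25 + 25 D\right) 57}{D} = \frac{-1425 + 1425 D}{D}$)
$k{\left(F \right)} - 4330 = \left(1425 - \frac{1425}{- \frac{29}{4}}\right) - 4330 = \left(1425 - - \frac{5700}{29}\right) - 4330 = \left(1425 + \frac{5700}{29}\right) - 4330 = \frac{47025}{29} - 4330 = - \frac{78545}{29}$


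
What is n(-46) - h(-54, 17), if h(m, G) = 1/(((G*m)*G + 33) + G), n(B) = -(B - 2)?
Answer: 746689/15556 ≈ 48.000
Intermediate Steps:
n(B) = 2 - B (n(B) = -(-2 + B) = 2 - B)
h(m, G) = 1/(33 + G + m*G**2) (h(m, G) = 1/((m*G**2 + 33) + G) = 1/((33 + m*G**2) + G) = 1/(33 + G + m*G**2))
n(-46) - h(-54, 17) = (2 - 1*(-46)) - 1/(33 + 17 - 54*17**2) = (2 + 46) - 1/(33 + 17 - 54*289) = 48 - 1/(33 + 17 - 15606) = 48 - 1/(-15556) = 48 - 1*(-1/15556) = 48 + 1/15556 = 746689/15556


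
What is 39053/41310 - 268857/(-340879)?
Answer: 24418830257/14081711490 ≈ 1.7341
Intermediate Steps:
39053/41310 - 268857/(-340879) = 39053*(1/41310) - 268857*(-1/340879) = 39053/41310 + 268857/340879 = 24418830257/14081711490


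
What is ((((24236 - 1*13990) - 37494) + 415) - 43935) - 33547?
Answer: -104315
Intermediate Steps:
((((24236 - 1*13990) - 37494) + 415) - 43935) - 33547 = ((((24236 - 13990) - 37494) + 415) - 43935) - 33547 = (((10246 - 37494) + 415) - 43935) - 33547 = ((-27248 + 415) - 43935) - 33547 = (-26833 - 43935) - 33547 = -70768 - 33547 = -104315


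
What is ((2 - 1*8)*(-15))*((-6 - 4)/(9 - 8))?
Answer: -900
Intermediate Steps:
((2 - 1*8)*(-15))*((-6 - 4)/(9 - 8)) = ((2 - 8)*(-15))*(-10/1) = (-6*(-15))*(-10*1) = 90*(-10) = -900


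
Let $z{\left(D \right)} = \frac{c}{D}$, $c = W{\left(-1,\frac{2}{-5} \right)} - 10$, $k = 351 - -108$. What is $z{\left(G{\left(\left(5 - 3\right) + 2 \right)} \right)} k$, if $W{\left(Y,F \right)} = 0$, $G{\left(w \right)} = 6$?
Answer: $-765$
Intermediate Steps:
$k = 459$ ($k = 351 + 108 = 459$)
$c = -10$ ($c = 0 - 10 = -10$)
$z{\left(D \right)} = - \frac{10}{D}$
$z{\left(G{\left(\left(5 - 3\right) + 2 \right)} \right)} k = - \frac{10}{6} \cdot 459 = \left(-10\right) \frac{1}{6} \cdot 459 = \left(- \frac{5}{3}\right) 459 = -765$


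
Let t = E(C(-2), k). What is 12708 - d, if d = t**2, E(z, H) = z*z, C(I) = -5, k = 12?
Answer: 12083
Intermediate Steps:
E(z, H) = z**2
t = 25 (t = (-5)**2 = 25)
d = 625 (d = 25**2 = 625)
12708 - d = 12708 - 1*625 = 12708 - 625 = 12083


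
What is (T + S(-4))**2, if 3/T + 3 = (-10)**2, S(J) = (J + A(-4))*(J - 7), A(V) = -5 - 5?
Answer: 223233481/9409 ≈ 23726.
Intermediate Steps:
A(V) = -10
S(J) = (-10 + J)*(-7 + J) (S(J) = (J - 10)*(J - 7) = (-10 + J)*(-7 + J))
T = 3/97 (T = 3/(-3 + (-10)**2) = 3/(-3 + 100) = 3/97 ≈ 0.030928)
(T + S(-4))**2 = (3/97 + (70 + (-4)**2 - 17*(-4)))**2 = (3/97 + (70 + 16 + 68))**2 = (3/97 + 154)**2 = (14941/97)**2 = 223233481/9409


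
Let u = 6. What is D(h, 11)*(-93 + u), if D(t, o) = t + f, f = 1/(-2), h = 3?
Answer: -435/2 ≈ -217.50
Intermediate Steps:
f = -1/2 ≈ -0.50000
D(t, o) = -1/2 + t (D(t, o) = t - 1/2 = -1/2 + t)
D(h, 11)*(-93 + u) = (-1/2 + 3)*(-93 + 6) = (5/2)*(-87) = -435/2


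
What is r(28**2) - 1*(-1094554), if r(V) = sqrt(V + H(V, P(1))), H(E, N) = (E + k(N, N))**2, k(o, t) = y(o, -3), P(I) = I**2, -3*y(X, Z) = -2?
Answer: 1094554 + 2*sqrt(1387093)/3 ≈ 1.0953e+6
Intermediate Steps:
y(X, Z) = 2/3 (y(X, Z) = -1/3*(-2) = 2/3)
k(o, t) = 2/3
H(E, N) = (2/3 + E)**2 (H(E, N) = (E + 2/3)**2 = (2/3 + E)**2)
r(V) = sqrt(V + (2 + 3*V)**2/9)
r(28**2) - 1*(-1094554) = sqrt((2 + 3*28**2)**2 + 9*28**2)/3 - 1*(-1094554) = sqrt((2 + 3*784)**2 + 9*784)/3 + 1094554 = sqrt((2 + 2352)**2 + 7056)/3 + 1094554 = sqrt(2354**2 + 7056)/3 + 1094554 = sqrt(5541316 + 7056)/3 + 1094554 = sqrt(5548372)/3 + 1094554 = (2*sqrt(1387093))/3 + 1094554 = 2*sqrt(1387093)/3 + 1094554 = 1094554 + 2*sqrt(1387093)/3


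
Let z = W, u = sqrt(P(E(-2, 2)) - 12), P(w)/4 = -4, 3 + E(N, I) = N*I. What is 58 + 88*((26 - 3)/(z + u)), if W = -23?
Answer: 2*(-345*I + 58*sqrt(7))/(2*sqrt(7) + 23*I) ≈ -25.576 - 19.228*I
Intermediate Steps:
E(N, I) = -3 + I*N (E(N, I) = -3 + N*I = -3 + I*N)
P(w) = -16 (P(w) = 4*(-4) = -16)
u = 2*I*sqrt(7) (u = sqrt(-16 - 12) = sqrt(-28) = 2*I*sqrt(7) ≈ 5.2915*I)
z = -23
58 + 88*((26 - 3)/(z + u)) = 58 + 88*((26 - 3)/(-23 + 2*I*sqrt(7))) = 58 + 88*(23/(-23 + 2*I*sqrt(7))) = 58 + 2024/(-23 + 2*I*sqrt(7))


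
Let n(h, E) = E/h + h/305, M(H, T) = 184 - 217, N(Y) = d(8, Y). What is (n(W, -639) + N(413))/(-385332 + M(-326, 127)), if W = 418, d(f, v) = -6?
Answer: 785111/49130183850 ≈ 1.5980e-5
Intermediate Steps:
N(Y) = -6
M(H, T) = -33
n(h, E) = h/305 + E/h (n(h, E) = E/h + h*(1/305) = E/h + h/305 = h/305 + E/h)
(n(W, -639) + N(413))/(-385332 + M(-326, 127)) = (((1/305)*418 - 639/418) - 6)/(-385332 - 33) = ((418/305 - 639*1/418) - 6)/(-385365) = ((418/305 - 639/418) - 6)*(-1/385365) = (-20171/127490 - 6)*(-1/385365) = -785111/127490*(-1/385365) = 785111/49130183850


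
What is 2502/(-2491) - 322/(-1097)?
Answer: -1942592/2732627 ≈ -0.71089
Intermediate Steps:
2502/(-2491) - 322/(-1097) = 2502*(-1/2491) - 322*(-1/1097) = -2502/2491 + 322/1097 = -1942592/2732627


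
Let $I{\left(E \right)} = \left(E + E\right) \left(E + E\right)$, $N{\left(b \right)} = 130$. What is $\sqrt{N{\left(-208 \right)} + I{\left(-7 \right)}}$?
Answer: $\sqrt{326} \approx 18.055$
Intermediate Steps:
$I{\left(E \right)} = 4 E^{2}$ ($I{\left(E \right)} = 2 E 2 E = 4 E^{2}$)
$\sqrt{N{\left(-208 \right)} + I{\left(-7 \right)}} = \sqrt{130 + 4 \left(-7\right)^{2}} = \sqrt{130 + 4 \cdot 49} = \sqrt{130 + 196} = \sqrt{326}$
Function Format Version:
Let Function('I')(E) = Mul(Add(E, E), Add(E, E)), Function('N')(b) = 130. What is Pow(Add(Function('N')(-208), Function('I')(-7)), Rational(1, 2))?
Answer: Pow(326, Rational(1, 2)) ≈ 18.055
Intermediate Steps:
Function('I')(E) = Mul(4, Pow(E, 2)) (Function('I')(E) = Mul(Mul(2, E), Mul(2, E)) = Mul(4, Pow(E, 2)))
Pow(Add(Function('N')(-208), Function('I')(-7)), Rational(1, 2)) = Pow(Add(130, Mul(4, Pow(-7, 2))), Rational(1, 2)) = Pow(Add(130, Mul(4, 49)), Rational(1, 2)) = Pow(Add(130, 196), Rational(1, 2)) = Pow(326, Rational(1, 2))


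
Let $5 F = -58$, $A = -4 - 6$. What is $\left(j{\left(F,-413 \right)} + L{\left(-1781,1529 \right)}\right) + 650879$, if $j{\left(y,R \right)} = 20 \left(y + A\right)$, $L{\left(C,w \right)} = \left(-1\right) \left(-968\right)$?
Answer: $651415$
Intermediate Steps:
$L{\left(C,w \right)} = 968$
$A = -10$ ($A = -4 - 6 = -10$)
$F = - \frac{58}{5}$ ($F = \frac{1}{5} \left(-58\right) = - \frac{58}{5} \approx -11.6$)
$j{\left(y,R \right)} = -200 + 20 y$ ($j{\left(y,R \right)} = 20 \left(y - 10\right) = 20 \left(-10 + y\right) = -200 + 20 y$)
$\left(j{\left(F,-413 \right)} + L{\left(-1781,1529 \right)}\right) + 650879 = \left(\left(-200 + 20 \left(- \frac{58}{5}\right)\right) + 968\right) + 650879 = \left(\left(-200 - 232\right) + 968\right) + 650879 = \left(-432 + 968\right) + 650879 = 536 + 650879 = 651415$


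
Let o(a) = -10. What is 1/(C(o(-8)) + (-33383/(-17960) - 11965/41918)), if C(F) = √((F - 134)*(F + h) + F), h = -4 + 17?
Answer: 222928844194833080/62979817194980111609 - 141694756750849600*I*√442/62979817194980111609 ≈ 0.0035397 - 0.0473*I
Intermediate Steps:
h = 13
C(F) = √(F + (-134 + F)*(13 + F)) (C(F) = √((F - 134)*(F + 13) + F) = √((-134 + F)*(13 + F) + F) = √(F + (-134 + F)*(13 + F)))
1/(C(o(-8)) + (-33383/(-17960) - 11965/41918)) = 1/(√(-1742 + (-10)² - 120*(-10)) + (-33383/(-17960) - 11965/41918)) = 1/(√(-1742 + 100 + 1200) + (-33383*(-1/17960) - 11965*1/41918)) = 1/(√(-442) + (33383/17960 - 11965/41918)) = 1/(I*√442 + 592228597/376423640) = 1/(592228597/376423640 + I*√442)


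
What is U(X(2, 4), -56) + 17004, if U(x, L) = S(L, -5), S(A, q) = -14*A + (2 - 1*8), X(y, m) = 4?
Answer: 17782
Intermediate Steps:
S(A, q) = -6 - 14*A (S(A, q) = -14*A + (2 - 8) = -14*A - 6 = -6 - 14*A)
U(x, L) = -6 - 14*L
U(X(2, 4), -56) + 17004 = (-6 - 14*(-56)) + 17004 = (-6 + 784) + 17004 = 778 + 17004 = 17782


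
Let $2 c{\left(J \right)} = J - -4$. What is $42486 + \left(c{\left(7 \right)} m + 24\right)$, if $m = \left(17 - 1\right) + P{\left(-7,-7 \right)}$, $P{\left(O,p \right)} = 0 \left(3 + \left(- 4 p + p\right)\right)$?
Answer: $42598$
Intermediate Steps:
$P{\left(O,p \right)} = 0$ ($P{\left(O,p \right)} = 0 \left(3 - 3 p\right) = 0$)
$c{\left(J \right)} = 2 + \frac{J}{2}$ ($c{\left(J \right)} = \frac{J - -4}{2} = \frac{J + 4}{2} = \frac{4 + J}{2} = 2 + \frac{J}{2}$)
$m = 16$ ($m = \left(17 - 1\right) + 0 = 16 + 0 = 16$)
$42486 + \left(c{\left(7 \right)} m + 24\right) = 42486 + \left(\left(2 + \frac{1}{2} \cdot 7\right) 16 + 24\right) = 42486 + \left(\left(2 + \frac{7}{2}\right) 16 + 24\right) = 42486 + \left(\frac{11}{2} \cdot 16 + 24\right) = 42486 + \left(88 + 24\right) = 42486 + 112 = 42598$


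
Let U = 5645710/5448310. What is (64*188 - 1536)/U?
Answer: 816935168/80653 ≈ 10129.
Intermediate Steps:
U = 80653/77833 (U = 5645710*(1/5448310) = 80653/77833 ≈ 1.0362)
(64*188 - 1536)/U = (64*188 - 1536)/(80653/77833) = (12032 - 1536)*(77833/80653) = 10496*(77833/80653) = 816935168/80653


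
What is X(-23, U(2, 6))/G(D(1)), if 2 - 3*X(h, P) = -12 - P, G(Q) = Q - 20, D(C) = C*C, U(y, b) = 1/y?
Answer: -29/114 ≈ -0.25439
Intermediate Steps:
D(C) = C²
G(Q) = -20 + Q
X(h, P) = 14/3 + P/3 (X(h, P) = ⅔ - (-12 - P)/3 = ⅔ + (4 + P/3) = 14/3 + P/3)
X(-23, U(2, 6))/G(D(1)) = (14/3 + (⅓)/2)/(-20 + 1²) = (14/3 + (⅓)*(½))/(-20 + 1) = (14/3 + ⅙)/(-19) = (29/6)*(-1/19) = -29/114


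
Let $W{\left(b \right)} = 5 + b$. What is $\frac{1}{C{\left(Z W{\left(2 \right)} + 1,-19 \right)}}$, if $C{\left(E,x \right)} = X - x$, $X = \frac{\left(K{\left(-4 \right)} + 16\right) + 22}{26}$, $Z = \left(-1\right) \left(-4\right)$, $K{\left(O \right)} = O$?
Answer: $\frac{13}{264} \approx 0.049242$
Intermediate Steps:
$Z = 4$
$X = \frac{17}{13}$ ($X = \frac{\left(-4 + 16\right) + 22}{26} = \left(12 + 22\right) \frac{1}{26} = 34 \cdot \frac{1}{26} = \frac{17}{13} \approx 1.3077$)
$C{\left(E,x \right)} = \frac{17}{13} - x$
$\frac{1}{C{\left(Z W{\left(2 \right)} + 1,-19 \right)}} = \frac{1}{\frac{17}{13} - -19} = \frac{1}{\frac{17}{13} + 19} = \frac{1}{\frac{264}{13}} = \frac{13}{264}$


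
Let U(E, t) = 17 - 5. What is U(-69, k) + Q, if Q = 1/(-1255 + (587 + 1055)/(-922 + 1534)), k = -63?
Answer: 4598202/383209 ≈ 11.999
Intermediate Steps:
U(E, t) = 12
Q = -306/383209 (Q = 1/(-1255 + 1642/612) = 1/(-1255 + 1642*(1/612)) = 1/(-1255 + 821/306) = 1/(-383209/306) = -306/383209 ≈ -0.00079852)
U(-69, k) + Q = 12 - 306/383209 = 4598202/383209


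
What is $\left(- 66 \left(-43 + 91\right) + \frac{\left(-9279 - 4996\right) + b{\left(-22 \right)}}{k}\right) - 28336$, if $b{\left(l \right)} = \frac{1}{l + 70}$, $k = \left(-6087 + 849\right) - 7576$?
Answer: $- \frac{19376543089}{615072} \approx -31503.0$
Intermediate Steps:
$k = -12814$ ($k = -5238 - 7576 = -12814$)
$b{\left(l \right)} = \frac{1}{70 + l}$
$\left(- 66 \left(-43 + 91\right) + \frac{\left(-9279 - 4996\right) + b{\left(-22 \right)}}{k}\right) - 28336 = \left(- 66 \left(-43 + 91\right) + \frac{\left(-9279 - 4996\right) + \frac{1}{70 - 22}}{-12814}\right) - 28336 = \left(\left(-66\right) 48 + \left(-14275 + \frac{1}{48}\right) \left(- \frac{1}{12814}\right)\right) - 28336 = \left(-3168 + \left(-14275 + \frac{1}{48}\right) \left(- \frac{1}{12814}\right)\right) - 28336 = \left(-3168 - - \frac{685199}{615072}\right) - 28336 = \left(-3168 + \frac{685199}{615072}\right) - 28336 = - \frac{1947862897}{615072} - 28336 = - \frac{19376543089}{615072}$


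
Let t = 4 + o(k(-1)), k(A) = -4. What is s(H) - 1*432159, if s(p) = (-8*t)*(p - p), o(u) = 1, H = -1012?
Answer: -432159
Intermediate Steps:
t = 5 (t = 4 + 1 = 5)
s(p) = 0 (s(p) = (-8*5)*(p - p) = -40*0 = 0)
s(H) - 1*432159 = 0 - 1*432159 = 0 - 432159 = -432159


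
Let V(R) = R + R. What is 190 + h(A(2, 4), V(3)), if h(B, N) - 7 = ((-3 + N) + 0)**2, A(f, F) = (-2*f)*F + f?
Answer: 206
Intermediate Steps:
V(R) = 2*R
A(f, F) = f - 2*F*f (A(f, F) = -2*F*f + f = f - 2*F*f)
h(B, N) = 7 + (-3 + N)**2 (h(B, N) = 7 + ((-3 + N) + 0)**2 = 7 + (-3 + N)**2)
190 + h(A(2, 4), V(3)) = 190 + (7 + (-3 + 2*3)**2) = 190 + (7 + (-3 + 6)**2) = 190 + (7 + 3**2) = 190 + (7 + 9) = 190 + 16 = 206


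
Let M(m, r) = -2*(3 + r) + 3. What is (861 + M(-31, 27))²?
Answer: 646416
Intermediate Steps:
M(m, r) = -3 - 2*r (M(m, r) = (-6 - 2*r) + 3 = -3 - 2*r)
(861 + M(-31, 27))² = (861 + (-3 - 2*27))² = (861 + (-3 - 54))² = (861 - 57)² = 804² = 646416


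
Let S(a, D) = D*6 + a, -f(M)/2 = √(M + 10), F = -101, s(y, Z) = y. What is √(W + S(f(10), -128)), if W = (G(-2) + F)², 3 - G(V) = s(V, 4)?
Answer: 2*√(2112 - √5) ≈ 91.864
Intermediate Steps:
G(V) = 3 - V
f(M) = -2*√(10 + M) (f(M) = -2*√(M + 10) = -2*√(10 + M))
W = 9216 (W = ((3 - 1*(-2)) - 101)² = ((3 + 2) - 101)² = (5 - 101)² = (-96)² = 9216)
S(a, D) = a + 6*D (S(a, D) = 6*D + a = a + 6*D)
√(W + S(f(10), -128)) = √(9216 + (-2*√(10 + 10) + 6*(-128))) = √(9216 + (-4*√5 - 768)) = √(9216 + (-768 - 4*√5)) = √(8448 - 4*√5)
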